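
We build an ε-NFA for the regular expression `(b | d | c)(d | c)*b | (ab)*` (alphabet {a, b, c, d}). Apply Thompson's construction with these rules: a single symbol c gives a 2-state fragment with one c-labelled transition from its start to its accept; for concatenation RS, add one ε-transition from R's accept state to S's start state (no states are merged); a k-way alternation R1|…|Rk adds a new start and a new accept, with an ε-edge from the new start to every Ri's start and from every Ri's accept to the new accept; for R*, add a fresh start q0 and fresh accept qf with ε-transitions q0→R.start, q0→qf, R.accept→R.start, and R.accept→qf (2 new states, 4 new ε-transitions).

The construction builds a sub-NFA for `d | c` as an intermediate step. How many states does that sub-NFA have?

6

Fragment for `d | c`:
Each of the 2 symbol leaves contributes a 2-state fragment.
  d | c = 6 states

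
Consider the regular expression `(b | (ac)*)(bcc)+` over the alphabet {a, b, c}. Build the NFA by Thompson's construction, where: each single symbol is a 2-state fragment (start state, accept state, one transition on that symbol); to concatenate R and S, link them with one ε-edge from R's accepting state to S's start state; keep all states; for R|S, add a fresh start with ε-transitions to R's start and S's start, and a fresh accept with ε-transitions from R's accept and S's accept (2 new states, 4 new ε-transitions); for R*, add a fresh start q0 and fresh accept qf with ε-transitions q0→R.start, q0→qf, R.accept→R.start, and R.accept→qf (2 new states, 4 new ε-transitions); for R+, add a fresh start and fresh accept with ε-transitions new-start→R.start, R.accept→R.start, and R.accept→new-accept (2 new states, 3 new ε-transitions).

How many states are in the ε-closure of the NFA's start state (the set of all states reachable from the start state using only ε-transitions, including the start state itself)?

Let C(F) = |ε-closure(F.start)| within fragment F, and note whether F accepts ε. Symbol fragments have C = 1 and do not accept ε. Then:
  ac → same as the first factor's closure: |closure| = 1
  (ac)* → |closure| = 1 (new start) + 1 (body) + 1 (new accept) = 3
  b | (ac)* → new start ε-reaches every alternative's start; at least one alternative accepts ε, so the union's new accept is reached too: |closure| = 1 + 1 + 3 + 1 = 6
  bcc → |closure| equals the left operand's closure size = 1 (its accept is not ε-reachable, so the closure stops there)
  (bcc)+ → new start ε-reaches only the body's start; the new accept needs a symbol first: |closure| = 1 + 1 = 2
  (b | (ac)*)(bcc)+ → the left operand accepts ε, so the closure extends into the next operand (via the concat ε-link); |closure| = 6 + 2 = 8

8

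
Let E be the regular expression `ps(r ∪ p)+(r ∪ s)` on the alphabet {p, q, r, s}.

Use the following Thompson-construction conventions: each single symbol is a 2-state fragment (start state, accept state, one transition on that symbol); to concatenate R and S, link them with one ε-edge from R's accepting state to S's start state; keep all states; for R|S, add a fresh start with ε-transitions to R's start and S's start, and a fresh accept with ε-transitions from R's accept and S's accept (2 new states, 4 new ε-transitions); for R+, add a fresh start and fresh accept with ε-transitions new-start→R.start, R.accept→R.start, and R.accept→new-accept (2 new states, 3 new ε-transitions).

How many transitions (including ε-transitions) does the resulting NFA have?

By structural recursion:
Each of the 6 symbol leaves contributes 1 transition (1 symbol, 0 ε).
  r ∪ p : 6 transitions (2 symbol, 4 ε)
  (r ∪ p)+ : 9 transitions (2 symbol, 7 ε)
  r ∪ s : 6 transitions (2 symbol, 4 ε)
  ps(r ∪ p)+(r ∪ s) : 20 transitions (6 symbol, 14 ε)

20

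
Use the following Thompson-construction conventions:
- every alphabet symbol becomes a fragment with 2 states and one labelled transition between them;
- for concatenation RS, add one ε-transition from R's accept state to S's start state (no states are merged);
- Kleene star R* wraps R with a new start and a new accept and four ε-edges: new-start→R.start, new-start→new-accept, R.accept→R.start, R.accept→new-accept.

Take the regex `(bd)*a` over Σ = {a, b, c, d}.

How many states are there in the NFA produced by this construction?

Bottom-up over the parse tree:
Each of the 3 symbol leaves contributes a 2-state fragment.
  bd — 4 states
  (bd)* — 6 states
  (bd)*a — 8 states

8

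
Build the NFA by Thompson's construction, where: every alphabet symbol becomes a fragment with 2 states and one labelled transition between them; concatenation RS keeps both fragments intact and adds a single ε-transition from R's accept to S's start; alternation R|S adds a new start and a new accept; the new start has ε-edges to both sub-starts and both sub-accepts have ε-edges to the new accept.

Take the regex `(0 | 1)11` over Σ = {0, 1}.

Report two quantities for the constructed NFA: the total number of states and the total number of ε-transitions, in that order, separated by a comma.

Per subexpression:
Each of the 4 symbol leaves contributes 2 states and 0 ε-transitions.
  0 | 1 → 6 states, 4 ε-transitions
  (0 | 1)11 → 10 states, 6 ε-transitions

10, 6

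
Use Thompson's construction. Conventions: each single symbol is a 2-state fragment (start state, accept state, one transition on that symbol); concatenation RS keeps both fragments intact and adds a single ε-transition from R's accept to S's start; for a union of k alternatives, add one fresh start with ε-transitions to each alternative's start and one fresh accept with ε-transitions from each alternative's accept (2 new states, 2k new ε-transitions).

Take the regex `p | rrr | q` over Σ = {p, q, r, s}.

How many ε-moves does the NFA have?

8

By structural recursion:
Each of the 5 symbol leaves contributes 0 ε-transitions.
  rrr → 2 ε-transitions
  p | rrr | q → 8 ε-transitions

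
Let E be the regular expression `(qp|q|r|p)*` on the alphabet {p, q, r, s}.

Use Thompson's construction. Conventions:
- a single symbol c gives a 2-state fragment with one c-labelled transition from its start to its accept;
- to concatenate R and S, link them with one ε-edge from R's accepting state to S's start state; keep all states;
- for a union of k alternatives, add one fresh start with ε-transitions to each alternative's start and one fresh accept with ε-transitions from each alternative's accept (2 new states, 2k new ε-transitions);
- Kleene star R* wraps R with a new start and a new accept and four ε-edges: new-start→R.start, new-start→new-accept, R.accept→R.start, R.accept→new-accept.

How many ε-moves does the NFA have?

13

Bottom-up over the parse tree:
Each of the 5 symbol leaves contributes 0 ε-transitions.
  qp : 1 ε-transition
  qp|q|r|p : 9 ε-transitions
  (qp|q|r|p)* : 13 ε-transitions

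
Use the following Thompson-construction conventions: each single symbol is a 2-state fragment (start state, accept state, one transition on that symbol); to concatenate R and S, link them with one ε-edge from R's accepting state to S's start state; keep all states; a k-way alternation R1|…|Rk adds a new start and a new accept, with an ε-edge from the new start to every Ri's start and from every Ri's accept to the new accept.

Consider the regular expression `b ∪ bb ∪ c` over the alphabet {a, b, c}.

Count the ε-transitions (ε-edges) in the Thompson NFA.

7

Building bottom-up:
Each of the 4 symbol leaves contributes 0 ε-transitions.
  bb — 1 ε-transition
  b ∪ bb ∪ c — 7 ε-transitions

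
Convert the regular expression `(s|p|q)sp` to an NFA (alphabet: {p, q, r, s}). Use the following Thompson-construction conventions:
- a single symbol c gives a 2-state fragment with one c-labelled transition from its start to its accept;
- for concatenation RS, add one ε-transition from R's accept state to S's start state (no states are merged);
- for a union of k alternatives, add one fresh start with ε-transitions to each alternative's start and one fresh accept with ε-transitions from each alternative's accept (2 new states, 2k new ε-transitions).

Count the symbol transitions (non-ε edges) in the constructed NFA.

Bottom-up over the parse tree:
Each of the 5 symbol leaves contributes exactly 1 symbol transition.
  s|p|q → 3 symbol transitions
  (s|p|q)sp → 5 symbol transitions

5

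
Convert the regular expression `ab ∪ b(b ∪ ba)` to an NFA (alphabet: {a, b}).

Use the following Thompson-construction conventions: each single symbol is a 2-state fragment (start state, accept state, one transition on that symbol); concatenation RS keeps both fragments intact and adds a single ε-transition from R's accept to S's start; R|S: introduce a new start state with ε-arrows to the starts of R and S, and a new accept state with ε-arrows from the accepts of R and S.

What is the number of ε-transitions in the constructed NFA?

11

Recursing over subexpressions:
Each of the 6 symbol leaves contributes 0 ε-transitions.
  ab : 1 ε-transition
  ba : 1 ε-transition
  b ∪ ba : 5 ε-transitions
  b(b ∪ ba) : 6 ε-transitions
  ab ∪ b(b ∪ ba) : 11 ε-transitions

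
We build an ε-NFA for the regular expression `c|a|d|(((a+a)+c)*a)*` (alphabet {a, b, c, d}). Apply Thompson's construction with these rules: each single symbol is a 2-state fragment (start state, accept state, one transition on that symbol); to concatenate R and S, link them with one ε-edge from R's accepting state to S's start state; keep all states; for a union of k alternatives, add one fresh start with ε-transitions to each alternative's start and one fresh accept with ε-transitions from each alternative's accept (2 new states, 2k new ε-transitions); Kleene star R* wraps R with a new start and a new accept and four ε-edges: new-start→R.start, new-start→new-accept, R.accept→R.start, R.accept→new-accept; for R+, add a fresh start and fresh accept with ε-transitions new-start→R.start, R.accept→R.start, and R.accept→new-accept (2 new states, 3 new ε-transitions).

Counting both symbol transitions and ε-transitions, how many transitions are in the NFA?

32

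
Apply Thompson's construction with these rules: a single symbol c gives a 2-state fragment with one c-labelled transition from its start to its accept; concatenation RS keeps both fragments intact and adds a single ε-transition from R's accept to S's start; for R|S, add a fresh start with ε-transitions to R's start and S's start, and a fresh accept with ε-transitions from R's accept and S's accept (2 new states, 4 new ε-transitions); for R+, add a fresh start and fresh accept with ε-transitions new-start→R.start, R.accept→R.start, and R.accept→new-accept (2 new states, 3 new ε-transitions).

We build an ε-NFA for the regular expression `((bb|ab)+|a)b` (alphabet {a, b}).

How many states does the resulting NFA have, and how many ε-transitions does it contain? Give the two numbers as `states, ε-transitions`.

18, 14

Recursing over subexpressions:
Each of the 6 symbol leaves contributes 2 states and 0 ε-transitions.
  bb → 4 states, 1 ε-transition
  ab → 4 states, 1 ε-transition
  bb|ab → 10 states, 6 ε-transitions
  (bb|ab)+ → 12 states, 9 ε-transitions
  (bb|ab)+|a → 16 states, 13 ε-transitions
  ((bb|ab)+|a)b → 18 states, 14 ε-transitions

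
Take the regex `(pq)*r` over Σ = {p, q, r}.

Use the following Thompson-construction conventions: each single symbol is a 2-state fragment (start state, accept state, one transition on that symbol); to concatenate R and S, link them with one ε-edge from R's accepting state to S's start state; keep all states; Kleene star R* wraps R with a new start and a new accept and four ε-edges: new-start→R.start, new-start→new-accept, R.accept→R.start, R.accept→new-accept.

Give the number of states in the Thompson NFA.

Building bottom-up:
Each of the 3 symbol leaves contributes a 2-state fragment.
  pq = 4 states
  (pq)* = 6 states
  (pq)*r = 8 states

8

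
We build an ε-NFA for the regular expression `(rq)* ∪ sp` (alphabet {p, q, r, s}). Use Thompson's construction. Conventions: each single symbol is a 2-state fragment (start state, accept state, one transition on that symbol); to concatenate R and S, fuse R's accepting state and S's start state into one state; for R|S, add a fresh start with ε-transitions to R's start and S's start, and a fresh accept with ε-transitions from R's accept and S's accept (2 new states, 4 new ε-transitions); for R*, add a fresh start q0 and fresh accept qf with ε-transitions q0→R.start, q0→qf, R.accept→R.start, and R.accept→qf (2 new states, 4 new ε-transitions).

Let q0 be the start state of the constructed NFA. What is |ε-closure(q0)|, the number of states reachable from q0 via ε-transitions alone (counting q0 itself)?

6

Work bottom-up. For each fragment F, track |ε-closure(F.start)| and whether F's accept lies in that closure (i.e. whether F accepts ε). A single-symbol fragment has closure size 1 and does not accept ε.
  rq : same as the first factor's closure: |ε-closure| = 1
  (rq)* : the star's fresh start ε-reaches both the body's start and the fresh accept: |ε-closure| = 2 + 1 = 3
  sp : same as the first factor's closure: |ε-closure| = 1
  (rq)* ∪ sp : new start ε-reaches every alternative's start; at least one alternative accepts ε, so the union's new accept is reached too: |ε-closure| = 1 + 3 + 1 + 1 = 6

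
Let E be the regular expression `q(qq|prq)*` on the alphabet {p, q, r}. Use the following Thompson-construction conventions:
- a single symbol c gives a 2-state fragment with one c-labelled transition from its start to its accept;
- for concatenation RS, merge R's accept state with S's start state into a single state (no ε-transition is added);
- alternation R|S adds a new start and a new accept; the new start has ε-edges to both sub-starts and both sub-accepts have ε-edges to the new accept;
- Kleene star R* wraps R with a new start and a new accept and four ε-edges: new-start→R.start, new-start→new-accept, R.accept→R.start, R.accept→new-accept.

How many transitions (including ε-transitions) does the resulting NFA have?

14

By structural recursion:
Each of the 6 symbol leaves contributes 1 transition (1 symbol, 0 ε).
  qq : 2 transitions (2 symbol, 0 ε)
  prq : 3 transitions (3 symbol, 0 ε)
  qq|prq : 9 transitions (5 symbol, 4 ε)
  (qq|prq)* : 13 transitions (5 symbol, 8 ε)
  q(qq|prq)* : 14 transitions (6 symbol, 8 ε)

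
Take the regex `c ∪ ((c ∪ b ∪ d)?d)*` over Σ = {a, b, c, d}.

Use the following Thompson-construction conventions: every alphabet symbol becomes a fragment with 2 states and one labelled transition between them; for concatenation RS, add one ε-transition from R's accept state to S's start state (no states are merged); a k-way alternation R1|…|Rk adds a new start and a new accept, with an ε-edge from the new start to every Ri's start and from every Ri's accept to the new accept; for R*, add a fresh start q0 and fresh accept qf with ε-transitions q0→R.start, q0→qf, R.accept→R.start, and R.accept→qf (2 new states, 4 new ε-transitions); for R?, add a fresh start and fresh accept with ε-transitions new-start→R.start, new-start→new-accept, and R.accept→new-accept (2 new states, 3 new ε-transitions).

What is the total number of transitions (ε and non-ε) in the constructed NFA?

Building bottom-up:
Each of the 5 symbol leaves contributes 1 transition (1 symbol, 0 ε).
  c ∪ b ∪ d — 9 transitions (3 symbol, 6 ε)
  (c ∪ b ∪ d)? — 12 transitions (3 symbol, 9 ε)
  (c ∪ b ∪ d)?d — 14 transitions (4 symbol, 10 ε)
  ((c ∪ b ∪ d)?d)* — 18 transitions (4 symbol, 14 ε)
  c ∪ ((c ∪ b ∪ d)?d)* — 23 transitions (5 symbol, 18 ε)

23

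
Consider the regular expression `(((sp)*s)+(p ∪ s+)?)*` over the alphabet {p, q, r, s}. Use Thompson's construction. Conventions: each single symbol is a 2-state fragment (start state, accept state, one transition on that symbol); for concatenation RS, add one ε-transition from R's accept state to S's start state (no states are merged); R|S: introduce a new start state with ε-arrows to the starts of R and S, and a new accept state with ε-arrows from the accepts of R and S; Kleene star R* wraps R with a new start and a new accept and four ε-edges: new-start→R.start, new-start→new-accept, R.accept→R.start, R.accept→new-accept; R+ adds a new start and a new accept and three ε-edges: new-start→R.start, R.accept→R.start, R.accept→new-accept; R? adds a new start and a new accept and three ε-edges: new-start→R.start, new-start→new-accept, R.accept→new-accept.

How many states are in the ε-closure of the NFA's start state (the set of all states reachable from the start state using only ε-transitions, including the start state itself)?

7

Let C(F) = |ε-closure(F.start)| within fragment F, and note whether F accepts ε. Symbol fragments have C = 1 and do not accept ε. Then:
  sp → same as the first factor's closure: |closure| = 1
  (sp)* → |closure| = 1 (new start) + 1 (body) + 1 (new accept) = 3
  (sp)*s → |closure| = 3 + 1 = 4 (closure spills across the concat boundary because the left factor accepts ε)
  ((sp)*s)+ → |closure| = 1 + 4 = 5 (the body doesn't accept ε, so the new accept is not reached)
  s+ → new start ε-reaches only the body's start; the new accept needs a symbol first: |closure| = 1 + 1 = 2
  p ∪ s+ → new start ε-reaches every alternative's start; none of them accept ε, so the new accept is not reached: |closure| = 1 + 1 + 2 = 4
  (p ∪ s+)? → new start has ε-edges to the inner start and to the new accept, so |closure| = 2 + 4 = 6
  ((sp)*s)+(p ∪ s+)? → same as the first factor's closure: |closure| = 5
  (((sp)*s)+(p ∪ s+)?)* → the star's fresh start ε-reaches both the body's start and the fresh accept: |closure| = 2 + 5 = 7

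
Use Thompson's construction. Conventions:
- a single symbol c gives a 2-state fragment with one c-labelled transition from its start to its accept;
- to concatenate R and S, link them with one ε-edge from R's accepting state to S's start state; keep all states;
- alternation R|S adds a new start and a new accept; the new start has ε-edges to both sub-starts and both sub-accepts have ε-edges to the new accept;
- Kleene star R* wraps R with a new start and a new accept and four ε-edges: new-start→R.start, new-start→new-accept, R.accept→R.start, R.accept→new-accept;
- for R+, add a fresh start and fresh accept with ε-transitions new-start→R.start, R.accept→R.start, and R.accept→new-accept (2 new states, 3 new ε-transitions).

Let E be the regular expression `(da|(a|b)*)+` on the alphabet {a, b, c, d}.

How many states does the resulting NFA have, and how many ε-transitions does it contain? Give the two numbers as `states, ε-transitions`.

By structural recursion:
Each of the 4 symbol leaves contributes 2 states and 0 ε-transitions.
  da — 4 states, 1 ε-transition
  a|b — 6 states, 4 ε-transitions
  (a|b)* — 8 states, 8 ε-transitions
  da|(a|b)* — 14 states, 13 ε-transitions
  (da|(a|b)*)+ — 16 states, 16 ε-transitions

16, 16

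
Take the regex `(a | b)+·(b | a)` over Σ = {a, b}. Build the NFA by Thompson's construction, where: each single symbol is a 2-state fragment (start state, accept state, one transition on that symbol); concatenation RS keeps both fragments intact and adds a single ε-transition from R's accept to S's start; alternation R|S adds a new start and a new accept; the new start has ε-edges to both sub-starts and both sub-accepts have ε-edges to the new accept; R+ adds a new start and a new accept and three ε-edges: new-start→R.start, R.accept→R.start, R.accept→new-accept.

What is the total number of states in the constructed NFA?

By structural recursion:
Each of the 4 symbol leaves contributes a 2-state fragment.
  a | b = 6 states
  (a | b)+ = 8 states
  b | a = 6 states
  (a | b)+·(b | a) = 14 states

14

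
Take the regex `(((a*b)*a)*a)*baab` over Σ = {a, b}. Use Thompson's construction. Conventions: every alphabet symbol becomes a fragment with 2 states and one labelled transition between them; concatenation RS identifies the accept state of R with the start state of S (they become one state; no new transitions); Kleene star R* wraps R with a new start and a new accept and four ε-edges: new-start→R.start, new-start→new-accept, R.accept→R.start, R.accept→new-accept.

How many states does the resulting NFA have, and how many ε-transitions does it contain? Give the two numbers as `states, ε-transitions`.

Bottom-up over the parse tree:
Each of the 8 symbol leaves contributes 2 states and 0 ε-transitions.
  a* = 4 states, 4 ε-transitions
  a*b = 5 states, 4 ε-transitions
  (a*b)* = 7 states, 8 ε-transitions
  (a*b)*a = 8 states, 8 ε-transitions
  ((a*b)*a)* = 10 states, 12 ε-transitions
  ((a*b)*a)*a = 11 states, 12 ε-transitions
  (((a*b)*a)*a)* = 13 states, 16 ε-transitions
  (((a*b)*a)*a)*baab = 17 states, 16 ε-transitions

17, 16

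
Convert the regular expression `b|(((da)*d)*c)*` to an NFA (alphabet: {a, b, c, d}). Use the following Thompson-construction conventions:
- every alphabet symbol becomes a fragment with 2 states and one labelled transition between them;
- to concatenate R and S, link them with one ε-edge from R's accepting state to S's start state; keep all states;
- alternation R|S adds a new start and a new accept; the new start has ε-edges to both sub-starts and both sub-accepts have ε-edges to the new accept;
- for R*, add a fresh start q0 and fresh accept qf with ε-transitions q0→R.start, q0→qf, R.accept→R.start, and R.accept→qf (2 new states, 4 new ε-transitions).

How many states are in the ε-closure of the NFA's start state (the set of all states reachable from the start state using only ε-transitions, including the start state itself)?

12

Let C(F) = |ε-closure(F.start)| within fragment F, and note whether F accepts ε. Symbol fragments have C = 1 and do not accept ε. Then:
  da → |closure| equals the left operand's closure size = 1 (its accept is not ε-reachable, so the closure stops there)
  (da)* → new start has ε-edges to the inner start and to the new accept, so |closure| = 2 + 1 = 3
  (da)*d → the left operand accepts ε, so the closure extends into the next operand (via the concat ε-link); |closure| = 3 + 1 = 4
  ((da)*d)* → |closure| = 1 (new start) + 4 (body) + 1 (new accept) = 6
  ((da)*d)*c → the left operand accepts ε, so the closure extends into the next operand (via the concat ε-link); |closure| = 6 + 1 = 7
  (((da)*d)*c)* → new start has ε-edges to the inner start and to the new accept, so |closure| = 2 + 7 = 9
  b|(((da)*d)*c)* → new start ε-reaches every alternative's start; at least one alternative accepts ε, so the union's new accept is reached too: |closure| = 1 + 1 + 9 + 1 = 12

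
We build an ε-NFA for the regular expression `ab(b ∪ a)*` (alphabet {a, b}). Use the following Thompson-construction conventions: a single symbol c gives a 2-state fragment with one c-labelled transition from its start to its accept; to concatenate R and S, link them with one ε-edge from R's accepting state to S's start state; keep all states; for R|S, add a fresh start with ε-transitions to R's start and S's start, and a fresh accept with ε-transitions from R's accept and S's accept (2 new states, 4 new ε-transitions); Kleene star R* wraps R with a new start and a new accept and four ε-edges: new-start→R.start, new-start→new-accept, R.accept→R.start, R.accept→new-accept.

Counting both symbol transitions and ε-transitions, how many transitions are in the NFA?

14

By structural recursion:
Each of the 4 symbol leaves contributes 1 transition (1 symbol, 0 ε).
  b ∪ a = 6 transitions (2 symbol, 4 ε)
  (b ∪ a)* = 10 transitions (2 symbol, 8 ε)
  ab(b ∪ a)* = 14 transitions (4 symbol, 10 ε)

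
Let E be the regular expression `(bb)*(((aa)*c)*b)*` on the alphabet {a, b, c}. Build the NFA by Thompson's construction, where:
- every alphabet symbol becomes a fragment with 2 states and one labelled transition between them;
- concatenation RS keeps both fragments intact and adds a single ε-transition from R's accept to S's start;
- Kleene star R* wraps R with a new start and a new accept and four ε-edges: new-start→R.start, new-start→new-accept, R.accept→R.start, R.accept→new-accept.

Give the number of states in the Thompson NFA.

20

Building bottom-up:
Each of the 6 symbol leaves contributes a 2-state fragment.
  bb → 4 states
  (bb)* → 6 states
  aa → 4 states
  (aa)* → 6 states
  (aa)*c → 8 states
  ((aa)*c)* → 10 states
  ((aa)*c)*b → 12 states
  (((aa)*c)*b)* → 14 states
  (bb)*(((aa)*c)*b)* → 20 states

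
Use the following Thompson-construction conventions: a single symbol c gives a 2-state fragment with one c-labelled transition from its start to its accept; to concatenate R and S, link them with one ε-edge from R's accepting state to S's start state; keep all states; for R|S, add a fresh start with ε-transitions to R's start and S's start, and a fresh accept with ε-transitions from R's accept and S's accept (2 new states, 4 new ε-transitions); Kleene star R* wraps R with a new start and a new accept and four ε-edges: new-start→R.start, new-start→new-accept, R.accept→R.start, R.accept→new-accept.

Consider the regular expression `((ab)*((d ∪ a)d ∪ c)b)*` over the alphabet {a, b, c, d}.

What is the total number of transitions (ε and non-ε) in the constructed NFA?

27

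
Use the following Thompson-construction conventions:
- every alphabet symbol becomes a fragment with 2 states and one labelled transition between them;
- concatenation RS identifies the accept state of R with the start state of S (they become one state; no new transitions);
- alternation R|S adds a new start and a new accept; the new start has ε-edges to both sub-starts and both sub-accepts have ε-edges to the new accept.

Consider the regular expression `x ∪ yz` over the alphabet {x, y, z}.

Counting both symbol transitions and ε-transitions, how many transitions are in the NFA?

7

By structural recursion:
Each of the 3 symbol leaves contributes 1 transition (1 symbol, 0 ε).
  yz = 2 transitions (2 symbol, 0 ε)
  x ∪ yz = 7 transitions (3 symbol, 4 ε)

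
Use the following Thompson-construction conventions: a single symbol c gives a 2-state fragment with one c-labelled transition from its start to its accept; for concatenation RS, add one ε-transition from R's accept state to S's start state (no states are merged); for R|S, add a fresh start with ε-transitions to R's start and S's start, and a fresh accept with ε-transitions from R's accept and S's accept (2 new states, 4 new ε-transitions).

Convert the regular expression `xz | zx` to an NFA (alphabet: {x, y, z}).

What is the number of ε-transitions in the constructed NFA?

Per subexpression:
Each of the 4 symbol leaves contributes 0 ε-transitions.
  xz = 1 ε-transition
  zx = 1 ε-transition
  xz | zx = 6 ε-transitions

6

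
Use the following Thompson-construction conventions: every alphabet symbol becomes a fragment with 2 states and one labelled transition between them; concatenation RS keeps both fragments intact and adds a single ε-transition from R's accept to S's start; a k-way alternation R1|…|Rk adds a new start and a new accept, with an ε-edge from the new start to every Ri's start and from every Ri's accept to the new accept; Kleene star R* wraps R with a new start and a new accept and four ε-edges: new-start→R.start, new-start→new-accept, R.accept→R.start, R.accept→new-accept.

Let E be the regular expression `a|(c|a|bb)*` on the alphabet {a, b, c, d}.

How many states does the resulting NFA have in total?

16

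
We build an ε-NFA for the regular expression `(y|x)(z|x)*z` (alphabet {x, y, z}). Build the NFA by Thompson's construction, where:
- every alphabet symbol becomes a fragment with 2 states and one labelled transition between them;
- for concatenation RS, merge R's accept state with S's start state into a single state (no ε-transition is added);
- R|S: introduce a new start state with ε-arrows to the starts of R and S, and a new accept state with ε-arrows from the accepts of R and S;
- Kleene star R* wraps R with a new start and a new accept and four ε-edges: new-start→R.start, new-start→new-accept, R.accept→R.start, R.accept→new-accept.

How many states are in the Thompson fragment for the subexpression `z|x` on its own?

Fragment for `z|x`:
Each of the 2 symbol leaves contributes a 2-state fragment.
  z|x — 6 states

6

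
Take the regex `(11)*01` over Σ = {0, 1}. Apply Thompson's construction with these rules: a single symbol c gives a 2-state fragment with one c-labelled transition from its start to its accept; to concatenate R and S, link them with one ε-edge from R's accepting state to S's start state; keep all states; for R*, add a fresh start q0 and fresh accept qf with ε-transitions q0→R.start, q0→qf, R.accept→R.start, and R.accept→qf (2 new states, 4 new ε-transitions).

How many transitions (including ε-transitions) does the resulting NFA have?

11

By structural recursion:
Each of the 4 symbol leaves contributes 1 transition (1 symbol, 0 ε).
  11 : 3 transitions (2 symbol, 1 ε)
  (11)* : 7 transitions (2 symbol, 5 ε)
  (11)*01 : 11 transitions (4 symbol, 7 ε)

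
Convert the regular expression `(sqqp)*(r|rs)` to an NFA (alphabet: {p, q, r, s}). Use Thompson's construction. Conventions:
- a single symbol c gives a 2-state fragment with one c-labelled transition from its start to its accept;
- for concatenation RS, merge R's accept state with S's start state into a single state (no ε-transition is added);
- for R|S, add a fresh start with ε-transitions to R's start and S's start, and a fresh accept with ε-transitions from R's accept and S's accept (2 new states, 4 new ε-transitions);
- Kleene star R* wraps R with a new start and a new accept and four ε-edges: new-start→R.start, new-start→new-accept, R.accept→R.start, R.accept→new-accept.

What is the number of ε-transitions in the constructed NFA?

By structural recursion:
Each of the 7 symbol leaves contributes 0 ε-transitions.
  sqqp — 0 ε-transitions
  (sqqp)* — 4 ε-transitions
  rs — 0 ε-transitions
  r|rs — 4 ε-transitions
  (sqqp)*(r|rs) — 8 ε-transitions

8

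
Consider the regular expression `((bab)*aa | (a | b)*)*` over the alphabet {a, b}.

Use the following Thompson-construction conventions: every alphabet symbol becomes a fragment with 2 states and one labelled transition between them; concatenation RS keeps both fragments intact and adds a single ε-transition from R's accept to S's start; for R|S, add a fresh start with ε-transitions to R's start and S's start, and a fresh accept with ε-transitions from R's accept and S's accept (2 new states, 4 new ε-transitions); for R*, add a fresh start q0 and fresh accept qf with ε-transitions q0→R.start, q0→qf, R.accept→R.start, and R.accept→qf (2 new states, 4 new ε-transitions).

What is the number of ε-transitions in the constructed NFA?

Per subexpression:
Each of the 7 symbol leaves contributes 0 ε-transitions.
  bab = 2 ε-transitions
  (bab)* = 6 ε-transitions
  (bab)*aa = 8 ε-transitions
  a | b = 4 ε-transitions
  (a | b)* = 8 ε-transitions
  (bab)*aa | (a | b)* = 20 ε-transitions
  ((bab)*aa | (a | b)*)* = 24 ε-transitions

24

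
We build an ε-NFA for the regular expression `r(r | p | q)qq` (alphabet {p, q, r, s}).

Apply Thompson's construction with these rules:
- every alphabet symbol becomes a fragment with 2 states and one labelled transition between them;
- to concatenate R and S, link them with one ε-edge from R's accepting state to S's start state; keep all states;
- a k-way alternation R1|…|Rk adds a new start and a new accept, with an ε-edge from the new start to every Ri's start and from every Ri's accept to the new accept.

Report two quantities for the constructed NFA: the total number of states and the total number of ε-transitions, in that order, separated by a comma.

14, 9

Building bottom-up:
Each of the 6 symbol leaves contributes 2 states and 0 ε-transitions.
  r | p | q — 8 states, 6 ε-transitions
  r(r | p | q)qq — 14 states, 9 ε-transitions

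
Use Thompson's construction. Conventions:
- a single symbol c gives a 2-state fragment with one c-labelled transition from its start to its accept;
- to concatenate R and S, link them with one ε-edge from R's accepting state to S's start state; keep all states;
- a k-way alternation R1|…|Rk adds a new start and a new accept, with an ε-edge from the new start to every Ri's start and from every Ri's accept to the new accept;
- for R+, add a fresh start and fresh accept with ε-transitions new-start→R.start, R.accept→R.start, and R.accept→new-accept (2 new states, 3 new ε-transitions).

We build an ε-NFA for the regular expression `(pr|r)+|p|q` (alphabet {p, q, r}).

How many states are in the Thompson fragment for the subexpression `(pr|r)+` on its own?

Fragment for `(pr|r)+`:
Each of the 3 symbol leaves contributes a 2-state fragment.
  pr — 4 states
  pr|r — 8 states
  (pr|r)+ — 10 states

10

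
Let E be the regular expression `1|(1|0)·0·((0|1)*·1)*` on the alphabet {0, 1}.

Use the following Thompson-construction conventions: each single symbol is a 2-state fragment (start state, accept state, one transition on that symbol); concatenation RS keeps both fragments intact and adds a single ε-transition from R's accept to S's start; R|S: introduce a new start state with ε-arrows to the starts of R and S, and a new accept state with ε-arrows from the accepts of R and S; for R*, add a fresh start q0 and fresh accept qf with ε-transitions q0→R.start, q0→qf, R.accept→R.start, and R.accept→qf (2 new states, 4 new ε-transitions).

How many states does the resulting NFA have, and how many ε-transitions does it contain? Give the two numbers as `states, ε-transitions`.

Bottom-up over the parse tree:
Each of the 7 symbol leaves contributes 2 states and 0 ε-transitions.
  1|0 = 6 states, 4 ε-transitions
  0|1 = 6 states, 4 ε-transitions
  (0|1)* = 8 states, 8 ε-transitions
  (0|1)*·1 = 10 states, 9 ε-transitions
  ((0|1)*·1)* = 12 states, 13 ε-transitions
  (1|0)·0·((0|1)*·1)* = 20 states, 19 ε-transitions
  1|(1|0)·0·((0|1)*·1)* = 24 states, 23 ε-transitions

24, 23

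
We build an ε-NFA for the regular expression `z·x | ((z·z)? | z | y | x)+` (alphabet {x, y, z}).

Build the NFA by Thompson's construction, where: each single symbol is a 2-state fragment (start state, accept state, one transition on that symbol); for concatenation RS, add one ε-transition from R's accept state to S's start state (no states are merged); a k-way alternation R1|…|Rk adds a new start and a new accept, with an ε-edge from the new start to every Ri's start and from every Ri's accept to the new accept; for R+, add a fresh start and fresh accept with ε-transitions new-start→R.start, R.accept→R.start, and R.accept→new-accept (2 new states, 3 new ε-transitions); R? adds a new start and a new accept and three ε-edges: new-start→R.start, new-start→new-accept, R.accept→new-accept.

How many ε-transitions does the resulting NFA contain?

Per subexpression:
Each of the 7 symbol leaves contributes 0 ε-transitions.
  z·x : 1 ε-transition
  z·z : 1 ε-transition
  (z·z)? : 4 ε-transitions
  (z·z)? | z | y | x : 12 ε-transitions
  ((z·z)? | z | y | x)+ : 15 ε-transitions
  z·x | ((z·z)? | z | y | x)+ : 20 ε-transitions

20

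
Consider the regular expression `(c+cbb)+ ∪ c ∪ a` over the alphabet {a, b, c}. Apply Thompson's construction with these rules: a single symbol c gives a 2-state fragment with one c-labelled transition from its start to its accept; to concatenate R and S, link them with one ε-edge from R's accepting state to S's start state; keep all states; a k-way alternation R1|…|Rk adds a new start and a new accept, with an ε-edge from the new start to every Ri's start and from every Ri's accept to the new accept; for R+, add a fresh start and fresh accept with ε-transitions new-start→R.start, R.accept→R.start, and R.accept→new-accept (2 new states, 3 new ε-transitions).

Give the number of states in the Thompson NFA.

Recursing over subexpressions:
Each of the 6 symbol leaves contributes a 2-state fragment.
  c+ = 4 states
  c+cbb = 10 states
  (c+cbb)+ = 12 states
  (c+cbb)+ ∪ c ∪ a = 18 states

18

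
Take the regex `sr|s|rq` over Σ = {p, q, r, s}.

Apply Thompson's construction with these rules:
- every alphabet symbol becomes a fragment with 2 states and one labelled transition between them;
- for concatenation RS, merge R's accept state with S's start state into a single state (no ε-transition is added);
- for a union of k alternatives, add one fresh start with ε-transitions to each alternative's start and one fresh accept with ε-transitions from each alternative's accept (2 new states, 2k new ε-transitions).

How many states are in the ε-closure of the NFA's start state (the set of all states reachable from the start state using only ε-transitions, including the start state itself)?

Let C(F) = |ε-closure(F.start)| within fragment F, and note whether F accepts ε. Symbol fragments have C = 1 and do not accept ε. Then:
  sr : |closure| equals the left operand's closure size = 1 (its accept is not ε-reachable, so the closure stops there)
  rq : same as the first factor's closure: |closure| = 1
  sr|s|rq : new start ε-reaches every alternative's start; none of them accept ε, so the new accept is not reached: |closure| = 1 + 1 + 1 + 1 = 4

4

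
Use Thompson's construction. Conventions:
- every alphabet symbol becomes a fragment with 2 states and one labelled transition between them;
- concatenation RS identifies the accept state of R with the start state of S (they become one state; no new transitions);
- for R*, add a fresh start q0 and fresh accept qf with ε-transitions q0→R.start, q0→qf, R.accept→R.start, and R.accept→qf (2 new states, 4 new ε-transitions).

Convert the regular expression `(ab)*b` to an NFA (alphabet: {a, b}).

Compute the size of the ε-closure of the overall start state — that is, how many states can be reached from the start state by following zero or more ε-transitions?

Work bottom-up. For each fragment F, track |ε-closure(F.start)| and whether F's accept lies in that closure (i.e. whether F accepts ε). A single-symbol fragment has closure size 1 and does not accept ε.
  ab — |ε-closure| equals the left operand's closure size = 1 (its accept is not ε-reachable, so the closure stops there)
  (ab)* — the star's fresh start ε-reaches both the body's start and the fresh accept: |ε-closure| = 2 + 1 = 3
  (ab)*b — |ε-closure| = 3 + (1−1) = 3 (closure spills across the concat boundary because the left factor accepts ε)

3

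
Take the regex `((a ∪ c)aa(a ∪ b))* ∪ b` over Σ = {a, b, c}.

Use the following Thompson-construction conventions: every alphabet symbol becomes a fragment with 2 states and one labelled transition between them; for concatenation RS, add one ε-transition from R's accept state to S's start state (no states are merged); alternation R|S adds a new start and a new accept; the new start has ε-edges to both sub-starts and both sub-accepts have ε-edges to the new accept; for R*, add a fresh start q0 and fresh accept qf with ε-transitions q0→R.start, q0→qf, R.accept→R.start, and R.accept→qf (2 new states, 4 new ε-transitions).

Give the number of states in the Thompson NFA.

22

By structural recursion:
Each of the 7 symbol leaves contributes a 2-state fragment.
  a ∪ c → 6 states
  a ∪ b → 6 states
  (a ∪ c)aa(a ∪ b) → 16 states
  ((a ∪ c)aa(a ∪ b))* → 18 states
  ((a ∪ c)aa(a ∪ b))* ∪ b → 22 states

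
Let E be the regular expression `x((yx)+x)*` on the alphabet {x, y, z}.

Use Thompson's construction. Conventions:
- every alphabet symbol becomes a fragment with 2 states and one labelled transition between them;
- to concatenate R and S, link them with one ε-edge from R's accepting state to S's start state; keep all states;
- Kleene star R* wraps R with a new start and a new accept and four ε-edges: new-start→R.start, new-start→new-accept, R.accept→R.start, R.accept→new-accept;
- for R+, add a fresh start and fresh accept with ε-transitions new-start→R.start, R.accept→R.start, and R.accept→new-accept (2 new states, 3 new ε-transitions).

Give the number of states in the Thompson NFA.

12

Bottom-up over the parse tree:
Each of the 4 symbol leaves contributes a 2-state fragment.
  yx → 4 states
  (yx)+ → 6 states
  (yx)+x → 8 states
  ((yx)+x)* → 10 states
  x((yx)+x)* → 12 states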